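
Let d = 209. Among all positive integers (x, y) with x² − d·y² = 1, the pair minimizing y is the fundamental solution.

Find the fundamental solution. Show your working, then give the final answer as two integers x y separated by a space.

[14; 2,5,3,2,3,5,2,28] for √209; ℓ=8 ⇒ convergent index 7
step 0: (14, 1)  from 14·(1,0) + (0,1)
step 1: (29, 2)  from 2·(14,1) + (1,0)
step 2: (159, 11)  from 5·(29,2) + (14,1)
step 3: (506, 35)  from 3·(159,11) + (29,2)
…
step 5: (4019, 278)  from 3·(1171,81) + (506,35)
step 6: (21266, 1471)  from 5·(4019,278) + (1171,81)
step 7: (46551, 3220)  from 2·(21266,1471) + (4019,278)
→ (46551, 3220).  Check: 46551²=2166995601, 209·3220²=2166995600, difference 1.

46551 3220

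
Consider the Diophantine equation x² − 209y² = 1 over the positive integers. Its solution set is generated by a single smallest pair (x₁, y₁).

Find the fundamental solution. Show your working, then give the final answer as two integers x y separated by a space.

√209 → a₀=14, period (2,5,3,2,3,5,2,28); ℓ=8 even so k=7
a_0=14:  p_0=14·1+0=14,  q_0=14·0+1=1
a_1=2:  p_1=2·14+1=29,  q_1=2·1+0=2
a_2=5:  p_2=5·29+14=159,  q_2=5·2+1=11
a_3=3:  p_3=3·159+29=506,  q_3=3·11+2=35
a_4=2:  p_4=2·506+159=1171,  q_4=2·35+11=81
a_5=3:  p_5=3·1171+506=4019,  q_5=3·81+35=278
a_6=5:  p_6=5·4019+1171=21266,  q_6=5·278+81=1471
a_7=2:  p_7=2·21266+4019=46551,  q_7=2·1471+278=3220
fundamental: x₁=46551, y₁=3220  (since 2166995601 − 209·10368400 = 1)

46551 3220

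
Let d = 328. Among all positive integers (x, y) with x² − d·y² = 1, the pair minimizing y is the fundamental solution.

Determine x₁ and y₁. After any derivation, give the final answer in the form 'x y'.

163 9

√328 = [18; 9,36, …], period ℓ=2 (even) → k=1
step 0: (18, 1)  from 18·(1,0) + (0,1)
step 1: (163, 9)  from 9·(18,1) + (1,0)
fundamental: x₁=163, y₁=9  (since 26569 − 328·81 = 1)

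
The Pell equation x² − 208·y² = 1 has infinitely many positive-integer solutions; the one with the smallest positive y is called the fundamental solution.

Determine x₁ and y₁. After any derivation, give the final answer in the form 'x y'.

d=208: √d = [14; 2,2,1,2,2,28] (ℓ=6, even), read p_5/q_5
i=0: a=14 ⇒ p=14, q=1
…
i=2: a=2 ⇒ p=72, q=5
…
i=4: a=2 ⇒ p=274, q=19
i=5: a=2 ⇒ p=649, q=45
fundamental: x₁=649, y₁=45  (since 421201 − 208·2025 = 1)

649 45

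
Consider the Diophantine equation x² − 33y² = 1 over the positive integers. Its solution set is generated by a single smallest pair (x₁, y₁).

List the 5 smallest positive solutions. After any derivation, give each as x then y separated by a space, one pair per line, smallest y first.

23 4
1057 184
48599 8460
2234497 388976
102738263 17884436

d=33: √d = [5; 1,2,1,10] (ℓ=4, even), read p_3/q_3
k=0  a_k=5  p_k/q_k = 5/1
k=1  a_k=1  p_k/q_k = 6/1
k=2  a_k=2  p_k/q_k = 17/3
k=3  a_k=1  p_k/q_k = 23/4
(x₁, y₁) = (23, 4);  23² − 33·4² = 1 ✓
(x_2, y_2) = (23·23 + 33·4·4, 23·4 + 4·23) = (1057, 184)
(x_3, y_3) = (23·1057 + 33·4·184, 23·184 + 4·1057) = (48599, 8460)
(x_4, y_4) = (23·48599 + 33·4·8460, 23·8460 + 4·48599) = (2234497, 388976)
(x_5, y_5) = (23·2234497 + 33·4·388976, 23·388976 + 4·2234497) = (102738263, 17884436)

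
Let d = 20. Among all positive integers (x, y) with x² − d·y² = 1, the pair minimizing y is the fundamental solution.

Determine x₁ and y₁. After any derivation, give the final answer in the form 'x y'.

9 2

√20 → a₀=4, period (2,8); ℓ=2 even so k=1
step 0: (4, 1)  from 4·(1,0) + (0,1)
step 1: (9, 2)  from 2·(4,1) + (1,0)
→ (9, 2).  Check: 9²=81, 20·2²=80, difference 1.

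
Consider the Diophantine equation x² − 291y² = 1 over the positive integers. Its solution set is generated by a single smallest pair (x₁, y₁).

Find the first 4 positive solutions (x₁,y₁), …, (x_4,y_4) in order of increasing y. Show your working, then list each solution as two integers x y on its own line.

[17; 17,34] for √291; ℓ=2 ⇒ convergent index 1
i=0: a=17 ⇒ p=17, q=1
i=1: a=17 ⇒ p=290, q=17
(x₁, y₁) = (290, 17);  290² − 291·17² = 1 ✓
k=2:  x_2 = 290·290+291·17·17 = 168199,  y_2 = 290·17+17·290 = 9860
k=3:  x_3 = 290·168199+291·17·9860 = 97555130,  y_3 = 290·9860+17·168199 = 5718783
k=4:  x_4 = 290·97555130+291·17·5718783 = 56581807201,  y_4 = 290·5718783+17·97555130 = 3316884280

290 17
168199 9860
97555130 5718783
56581807201 3316884280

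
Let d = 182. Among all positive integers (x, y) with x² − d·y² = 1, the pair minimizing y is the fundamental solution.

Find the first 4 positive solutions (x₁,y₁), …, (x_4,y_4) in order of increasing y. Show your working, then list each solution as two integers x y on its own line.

d=182: √d = [13; 2,26] (ℓ=2, even), read p_1/q_1
step 0: (13, 1)  from 13·(1,0) + (0,1)
step 1: (27, 2)  from 2·(13,1) + (1,0)
→ (27, 2).  Check: 27²=729, 182·2²=728, difference 1.
n=2: (27,2)∘(27,2) = (27·27+182·2·2, 27·2+2·27) = (1457,108)
n=3: (1457,108)∘(27,2) = (27·1457+182·2·108, 27·108+2·1457) = (78651,5830)
n=4: (78651,5830)∘(27,2) = (27·78651+182·2·5830, 27·5830+2·78651) = (4245697,314712)

27 2
1457 108
78651 5830
4245697 314712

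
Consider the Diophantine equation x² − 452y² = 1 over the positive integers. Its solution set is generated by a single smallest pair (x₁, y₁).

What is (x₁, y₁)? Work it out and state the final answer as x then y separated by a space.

1204353 56648

√452 → a₀=21, period (3,1,5,3,10,3,5,1,3,42); ℓ=10 even so k=9
a_0=21:  p_0=21·1+0=21,  q_0=21·0+1=1
a_1=3:  p_1=3·21+1=64,  q_1=3·1+0=3
…
a_3=5:  p_3=5·85+64=489,  q_3=5·4+3=23
a_4=3:  p_4=3·489+85=1552,  q_4=3·23+4=73
a_5=10:  p_5=10·1552+489=16009,  q_5=10·73+23=753
a_6=3:  p_6=3·16009+1552=49579,  q_6=3·753+73=2332
a_7=5:  p_7=5·49579+16009=263904,  q_7=5·2332+753=12413
a_8=1:  p_8=1·263904+49579=313483,  q_8=1·12413+2332=14745
a_9=3:  p_9=3·313483+263904=1204353,  q_9=3·14745+12413=56648
→ (1204353, 56648).  Check: 1204353²=1450466148609, 452·56648²=1450466148608, difference 1.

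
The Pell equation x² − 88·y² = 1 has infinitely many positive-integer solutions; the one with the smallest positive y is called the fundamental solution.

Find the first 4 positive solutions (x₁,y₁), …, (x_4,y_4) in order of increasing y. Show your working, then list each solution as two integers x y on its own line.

√88 → a₀=9, period (2,1,1,1,2,18); ℓ=6 even so k=5
i=0: a=9 ⇒ p=9, q=1
i=1: a=2 ⇒ p=19, q=2
i=2: a=1 ⇒ p=28, q=3
…
i=4: a=1 ⇒ p=75, q=8
i=5: a=2 ⇒ p=197, q=21
→ (197, 21).  Check: 197²=38809, 88·21²=38808, difference 1.
n=2: (197,21)∘(197,21) = (197·197+88·21·21, 197·21+21·197) = (77617,8274)
n=3: (77617,8274)∘(197,21) = (197·77617+88·21·8274, 197·8274+21·77617) = (30580901,3259935)
n=4: (30580901,3259935)∘(197,21) = (197·30580901+88·21·3259935, 197·3259935+21·30580901) = (12048797377,1284406116)

197 21
77617 8274
30580901 3259935
12048797377 1284406116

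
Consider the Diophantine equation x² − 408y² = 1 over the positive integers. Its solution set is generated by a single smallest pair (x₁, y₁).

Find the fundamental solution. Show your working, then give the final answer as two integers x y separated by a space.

101 5

d=408: √d = [20; 5,40] (ℓ=2, even), read p_1/q_1
k=0  a_k=20  p_k/q_k = 20/1
k=1  a_k=5  p_k/q_k = 101/5
fundamental: x₁=101, y₁=5  (since 10201 − 408·25 = 1)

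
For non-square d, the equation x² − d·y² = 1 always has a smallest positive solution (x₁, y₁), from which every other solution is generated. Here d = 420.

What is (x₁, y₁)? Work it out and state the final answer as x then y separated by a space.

41 2

√420 = [20; 2,40, …], period ℓ=2 (even) → k=1
a_0=20:  p_0=20·1+0=20,  q_0=20·0+1=1
a_1=2:  p_1=2·20+1=41,  q_1=2·1+0=2
→ (41, 2).  Check: 41²=1681, 420·2²=1680, difference 1.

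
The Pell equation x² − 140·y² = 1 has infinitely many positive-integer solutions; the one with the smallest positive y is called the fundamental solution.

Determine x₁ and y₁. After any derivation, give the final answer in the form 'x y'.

71 6

d=140: √d = [11; 1,4,1,22] (ℓ=4, even), read p_3/q_3
i=0: a=11 ⇒ p=11, q=1
…
i=2: a=4 ⇒ p=59, q=5
i=3: a=1 ⇒ p=71, q=6
→ (71, 6).  Check: 71²=5041, 140·6²=5040, difference 1.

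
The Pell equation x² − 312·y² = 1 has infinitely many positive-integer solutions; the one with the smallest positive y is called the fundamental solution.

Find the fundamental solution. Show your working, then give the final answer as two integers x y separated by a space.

53 3

d=312: √d = [17; 1,1,1,34] (ℓ=4, even), read p_3/q_3
i=0: a=17 ⇒ p=17, q=1
i=1: a=1 ⇒ p=18, q=1
i=2: a=1 ⇒ p=35, q=2
i=3: a=1 ⇒ p=53, q=3
fundamental: x₁=53, y₁=3  (since 2809 − 312·9 = 1)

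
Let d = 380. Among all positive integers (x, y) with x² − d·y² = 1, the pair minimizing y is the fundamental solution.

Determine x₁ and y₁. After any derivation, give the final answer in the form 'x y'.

√380 = [19; 2,38, …], period ℓ=2 (even) → k=1
step 0: (19, 1)  from 19·(1,0) + (0,1)
step 1: (39, 2)  from 2·(19,1) + (1,0)
(x₁, y₁) = (39, 2);  39² − 380·2² = 1 ✓

39 2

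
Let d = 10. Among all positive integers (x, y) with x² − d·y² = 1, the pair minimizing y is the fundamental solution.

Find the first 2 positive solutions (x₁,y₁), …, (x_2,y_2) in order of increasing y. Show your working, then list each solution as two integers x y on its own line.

[3; 6] for √10; ℓ=1 ⇒ convergent index 1
k=0  a_k=3  p_k/q_k = 3/1
k=1  a_k=6  p_k/q_k = 19/6
(x₁, y₁) = (19, 6);  19² − 10·6² = 1 ✓
k=2:  x_2 = 19·19+10·6·6 = 721,  y_2 = 19·6+6·19 = 228

19 6
721 228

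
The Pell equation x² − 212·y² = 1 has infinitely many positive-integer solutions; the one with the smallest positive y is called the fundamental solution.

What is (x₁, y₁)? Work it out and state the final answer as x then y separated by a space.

d=212: √d = [14; 1,1,3,1,1,…,1,1,28] (ℓ=14, even), read p_13/q_13
i=0: a=14 ⇒ p=14, q=1
…
i=4: a=1 ⇒ p=131, q=9
i=5: a=1 ⇒ p=233, q=16
…
i=7: a=6 ⇒ p=2417, q=166
i=8: a=1 ⇒ p=2781, q=191
i=9: a=1 ⇒ p=5198, q=357
…
i=11: a=3 ⇒ p=29135, q=2001
i=12: a=1 ⇒ p=37114, q=2549
i=13: a=1 ⇒ p=66249, q=4550
(x₁, y₁) = (66249, 4550);  66249² − 212·4550² = 1 ✓

66249 4550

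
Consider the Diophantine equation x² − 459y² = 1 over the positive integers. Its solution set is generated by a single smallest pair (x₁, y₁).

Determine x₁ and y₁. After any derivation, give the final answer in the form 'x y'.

499850 23331

√459 = [21; 2,2,1,4,21,4,1,2,2,42, …], period ℓ=10 (even) → k=9
step 0: (21, 1)  from 21·(1,0) + (0,1)
…
step 2: (107, 5)  from 2·(43,2) + (21,1)
step 3: (150, 7)  from 1·(107,5) + (43,2)
…
step 7: (75692, 3533)  from 1·(60695,2833) + (14997,700)
step 8: (212079, 9899)  from 2·(75692,3533) + (60695,2833)
step 9: (499850, 23331)  from 2·(212079,9899) + (75692,3533)
→ (499850, 23331).  Check: 499850²=249850022500, 459·23331²=249850022499, difference 1.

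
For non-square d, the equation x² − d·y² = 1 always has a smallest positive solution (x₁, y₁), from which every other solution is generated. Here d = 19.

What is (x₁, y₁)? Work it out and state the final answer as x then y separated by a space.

170 39

√19 = [4; 2,1,3,1,2,8, …], period ℓ=6 (even) → k=5
step 0: (4, 1)  from 4·(1,0) + (0,1)
…
step 3: (48, 11)  from 3·(13,3) + (9,2)
step 4: (61, 14)  from 1·(48,11) + (13,3)
step 5: (170, 39)  from 2·(61,14) + (48,11)
→ (170, 39).  Check: 170²=28900, 19·39²=28899, difference 1.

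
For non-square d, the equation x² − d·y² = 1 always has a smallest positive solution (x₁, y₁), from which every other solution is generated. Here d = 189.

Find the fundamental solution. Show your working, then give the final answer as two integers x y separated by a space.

55 4

d=189: √d = [13; 1,2,1,26] (ℓ=4, even), read p_3/q_3
i=0: a=13 ⇒ p=13, q=1
i=1: a=1 ⇒ p=14, q=1
i=2: a=2 ⇒ p=41, q=3
i=3: a=1 ⇒ p=55, q=4
→ (55, 4).  Check: 55²=3025, 189·4²=3024, difference 1.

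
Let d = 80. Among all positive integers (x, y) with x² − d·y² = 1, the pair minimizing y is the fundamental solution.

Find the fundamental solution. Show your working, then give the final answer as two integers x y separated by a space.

9 1

√80 → a₀=8, period (1,16); ℓ=2 even so k=1
i=0: a=8 ⇒ p=8, q=1
i=1: a=1 ⇒ p=9, q=1
fundamental: x₁=9, y₁=1  (since 81 − 80·1 = 1)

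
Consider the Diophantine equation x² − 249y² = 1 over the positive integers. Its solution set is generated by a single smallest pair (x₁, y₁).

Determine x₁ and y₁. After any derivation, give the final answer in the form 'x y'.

8553815 542076

[15; 1,3,1,1,5,…,3,1,30] for √249; ℓ=16 ⇒ convergent index 15
k=0  a_k=15  p_k/q_k = 15/1
…
k=5  a_k=5  p_k/q_k = 789/50
…
k=14  a_k=3  p_k/q_k = 6669699/422675
k=15  a_k=1  p_k/q_k = 8553815/542076
fundamental: x₁=8553815, y₁=542076  (since 73167751054225 − 249·293846389776 = 1)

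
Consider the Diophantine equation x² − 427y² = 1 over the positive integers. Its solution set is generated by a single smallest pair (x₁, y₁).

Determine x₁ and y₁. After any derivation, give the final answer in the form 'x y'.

d=427: √d = [20; 1,1,1,40] (ℓ=4, even), read p_3/q_3
a_0=20:  p_0=20·1+0=20,  q_0=20·0+1=1
…
a_2=1:  p_2=1·21+20=41,  q_2=1·1+1=2
a_3=1:  p_3=1·41+21=62,  q_3=1·2+1=3
→ (62, 3).  Check: 62²=3844, 427·3²=3843, difference 1.

62 3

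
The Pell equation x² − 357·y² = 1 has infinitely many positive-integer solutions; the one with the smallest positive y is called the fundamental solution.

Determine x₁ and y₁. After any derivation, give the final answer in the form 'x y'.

d=357: √d = [18; 1,8,2,8,1,36] (ℓ=6, even), read p_5/q_5
i=0: a=18 ⇒ p=18, q=1
…
i=2: a=8 ⇒ p=170, q=9
i=3: a=2 ⇒ p=359, q=19
i=4: a=8 ⇒ p=3042, q=161
i=5: a=1 ⇒ p=3401, q=180
(x₁, y₁) = (3401, 180);  3401² − 357·180² = 1 ✓

3401 180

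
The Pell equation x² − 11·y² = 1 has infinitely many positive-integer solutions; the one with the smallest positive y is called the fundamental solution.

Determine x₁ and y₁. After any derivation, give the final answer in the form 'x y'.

10 3

d=11: √d = [3; 3,6] (ℓ=2, even), read p_1/q_1
k=0  a_k=3  p_k/q_k = 3/1
k=1  a_k=3  p_k/q_k = 10/3
fundamental: x₁=10, y₁=3  (since 100 − 11·9 = 1)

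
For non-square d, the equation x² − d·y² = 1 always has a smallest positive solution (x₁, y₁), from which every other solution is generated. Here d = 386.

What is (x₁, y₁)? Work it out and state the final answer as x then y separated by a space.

111555 5678

√386 → a₀=19, period (1,1,1,4,1,18,1,4,1,1,1,38); ℓ=12 even so k=11
k=0  a_k=19  p_k/q_k = 19/1
…
k=3  a_k=1  p_k/q_k = 59/3
…
k=10  a_k=1  p_k/q_k = 72163/3673
k=11  a_k=1  p_k/q_k = 111555/5678
→ (111555, 5678).  Check: 111555²=12444518025, 386·5678²=12444518024, difference 1.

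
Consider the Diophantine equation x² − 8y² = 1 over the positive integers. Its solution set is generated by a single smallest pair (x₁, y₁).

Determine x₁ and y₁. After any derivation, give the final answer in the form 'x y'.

[2; 1,4] for √8; ℓ=2 ⇒ convergent index 1
a_0=2:  p_0=2·1+0=2,  q_0=2·0+1=1
a_1=1:  p_1=1·2+1=3,  q_1=1·1+0=1
(x₁, y₁) = (3, 1);  3² − 8·1² = 1 ✓

3 1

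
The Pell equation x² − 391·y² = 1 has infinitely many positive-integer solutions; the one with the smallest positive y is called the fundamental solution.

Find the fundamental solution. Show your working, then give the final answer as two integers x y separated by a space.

d=391: √d = [19; 1,3,2,2,1,…,3,1,38] (ℓ=16, even), read p_15/q_15
i=0: a=19 ⇒ p=19, q=1
…
i=2: a=3 ⇒ p=79, q=4
…
i=9: a=2 ⇒ p=107747, q=5449
i=10: a=1 ⇒ p=160266, q=8105
i=11: a=1 ⇒ p=268013, q=13554
…
i=13: a=2 ⇒ p=1660597, q=83980
i=14: a=3 ⇒ p=5678083, q=287153
i=15: a=1 ⇒ p=7338680, q=371133
(x₁, y₁) = (7338680, 371133);  7338680² − 391·371133² = 1 ✓

7338680 371133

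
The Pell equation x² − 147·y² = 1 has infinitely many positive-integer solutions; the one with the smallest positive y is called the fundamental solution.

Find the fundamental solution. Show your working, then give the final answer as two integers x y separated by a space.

d=147: √d = [12; 8,24] (ℓ=2, even), read p_1/q_1
step 0: (12, 1)  from 12·(1,0) + (0,1)
step 1: (97, 8)  from 8·(12,1) + (1,0)
fundamental: x₁=97, y₁=8  (since 9409 − 147·64 = 1)

97 8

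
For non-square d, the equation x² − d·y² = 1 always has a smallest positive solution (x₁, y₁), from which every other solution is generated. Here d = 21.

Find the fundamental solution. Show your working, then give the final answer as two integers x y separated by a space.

[4; 1,1,2,1,1,8] for √21; ℓ=6 ⇒ convergent index 5
step 0: (4, 1)  from 4·(1,0) + (0,1)
…
step 4: (32, 7)  from 1·(23,5) + (9,2)
step 5: (55, 12)  from 1·(32,7) + (23,5)
(x₁, y₁) = (55, 12);  55² − 21·12² = 1 ✓

55 12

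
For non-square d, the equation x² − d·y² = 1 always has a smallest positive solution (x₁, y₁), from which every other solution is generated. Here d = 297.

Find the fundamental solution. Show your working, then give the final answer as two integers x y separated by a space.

√297 = [17; 4,3,1,1,2,1,1,3,4,34, …], period ℓ=10 (even) → k=9
step 0: (17, 1)  from 17·(1,0) + (0,1)
step 1: (69, 4)  from 4·(17,1) + (1,0)
step 2: (224, 13)  from 3·(69,4) + (17,1)
step 3: (293, 17)  from 1·(224,13) + (69,4)
…
step 8: (11357, 659)  from 3·(3171,184) + (1844,107)
step 9: (48599, 2820)  from 4·(11357,659) + (3171,184)
→ (48599, 2820).  Check: 48599²=2361862801, 297·2820²=2361862800, difference 1.

48599 2820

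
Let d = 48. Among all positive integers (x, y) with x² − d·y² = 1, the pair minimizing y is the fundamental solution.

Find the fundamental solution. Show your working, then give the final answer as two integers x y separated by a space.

[6; 1,12] for √48; ℓ=2 ⇒ convergent index 1
i=0: a=6 ⇒ p=6, q=1
i=1: a=1 ⇒ p=7, q=1
(x₁, y₁) = (7, 1);  7² − 48·1² = 1 ✓

7 1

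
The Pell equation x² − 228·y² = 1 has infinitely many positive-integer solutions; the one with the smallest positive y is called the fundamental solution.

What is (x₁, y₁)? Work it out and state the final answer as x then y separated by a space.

151 10

√228 → a₀=15, period (10,30); ℓ=2 even so k=1
a_0=15:  p_0=15·1+0=15,  q_0=15·0+1=1
a_1=10:  p_1=10·15+1=151,  q_1=10·1+0=10
(x₁, y₁) = (151, 10);  151² − 228·10² = 1 ✓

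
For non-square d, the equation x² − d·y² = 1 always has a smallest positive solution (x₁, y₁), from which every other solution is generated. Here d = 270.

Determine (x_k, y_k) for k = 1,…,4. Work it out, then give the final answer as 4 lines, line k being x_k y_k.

5291 322
55989361 3407404
592479412811 36057148806
6269617090376641 381556745257688

√270 = [16; 2,3,6,3,2,32, …], period ℓ=6 (even) → k=5
k=0  a_k=16  p_k/q_k = 16/1
…
k=4  a_k=3  p_k/q_k = 2284/139
k=5  a_k=2  p_k/q_k = 5291/322
→ (5291, 322).  Check: 5291²=27994681, 270·322²=27994680, difference 1.
(5291+322√270)^2 = 55989361 + 3407404√270
(5291+322√270)^3 = 592479412811 + 36057148806√270
(5291+322√270)^4 = 6269617090376641 + 381556745257688√270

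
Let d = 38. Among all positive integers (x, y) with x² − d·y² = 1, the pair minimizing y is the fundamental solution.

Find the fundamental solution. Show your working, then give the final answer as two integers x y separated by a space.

√38 → a₀=6, period (6,12); ℓ=2 even so k=1
step 0: (6, 1)  from 6·(1,0) + (0,1)
step 1: (37, 6)  from 6·(6,1) + (1,0)
fundamental: x₁=37, y₁=6  (since 1369 − 38·36 = 1)

37 6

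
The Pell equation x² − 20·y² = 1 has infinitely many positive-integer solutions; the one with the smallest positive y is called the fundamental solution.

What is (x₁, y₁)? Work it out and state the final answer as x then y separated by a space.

9 2

√20 = [4; 2,8, …], period ℓ=2 (even) → k=1
i=0: a=4 ⇒ p=4, q=1
i=1: a=2 ⇒ p=9, q=2
(x₁, y₁) = (9, 2);  9² − 20·2² = 1 ✓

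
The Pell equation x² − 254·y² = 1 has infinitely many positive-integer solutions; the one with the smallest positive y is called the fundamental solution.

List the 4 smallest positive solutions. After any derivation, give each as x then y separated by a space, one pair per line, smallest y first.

255 16
130049 8160
66324735 4161584
33825484801 2122399680

d=254: √d = [15; 1,14,1,30] (ℓ=4, even), read p_3/q_3
i=0: a=15 ⇒ p=15, q=1
…
i=2: a=14 ⇒ p=239, q=15
i=3: a=1 ⇒ p=255, q=16
fundamental: x₁=255, y₁=16  (since 65025 − 254·256 = 1)
k=2:  x_2 = 255·255+254·16·16 = 130049,  y_2 = 255·16+16·255 = 8160
k=3:  x_3 = 255·130049+254·16·8160 = 66324735,  y_3 = 255·8160+16·130049 = 4161584
k=4:  x_4 = 255·66324735+254·16·4161584 = 33825484801,  y_4 = 255·4161584+16·66324735 = 2122399680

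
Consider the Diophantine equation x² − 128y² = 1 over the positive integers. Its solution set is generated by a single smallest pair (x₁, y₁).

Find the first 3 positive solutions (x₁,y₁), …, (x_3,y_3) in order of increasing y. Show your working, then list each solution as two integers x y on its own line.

577 51
665857 58854
768398401 67917465

[11; 3,5,3,22] for √128; ℓ=4 ⇒ convergent index 3
i=0: a=11 ⇒ p=11, q=1
i=1: a=3 ⇒ p=34, q=3
i=2: a=5 ⇒ p=181, q=16
i=3: a=3 ⇒ p=577, q=51
→ (577, 51).  Check: 577²=332929, 128·51²=332928, difference 1.
n=2: (577,51)∘(577,51) = (577·577+128·51·51, 577·51+51·577) = (665857,58854)
n=3: (665857,58854)∘(577,51) = (577·665857+128·51·58854, 577·58854+51·665857) = (768398401,67917465)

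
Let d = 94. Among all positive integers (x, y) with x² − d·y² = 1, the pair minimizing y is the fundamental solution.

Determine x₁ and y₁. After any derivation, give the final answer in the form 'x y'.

√94 = [9; 1,2,3,1,1,…,2,1,18, …], period ℓ=16 (even) → k=15
i=0: a=9 ⇒ p=9, q=1
…
i=4: a=1 ⇒ p=126, q=13
i=5: a=1 ⇒ p=223, q=23
…
i=14: a=2 ⇒ p=1490361, q=153719
i=15: a=1 ⇒ p=2143295, q=221064
fundamental: x₁=2143295, y₁=221064  (since 4593713457025 − 94·48869292096 = 1)

2143295 221064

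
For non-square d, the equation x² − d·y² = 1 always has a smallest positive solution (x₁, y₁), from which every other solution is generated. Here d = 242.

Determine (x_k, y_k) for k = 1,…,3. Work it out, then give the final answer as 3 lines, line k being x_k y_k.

√242 = [15; 1,1,3,1,14,1,3,1,1,30, …], period ℓ=10 (even) → k=9
k=0  a_k=15  p_k/q_k = 15/1
k=1  a_k=1  p_k/q_k = 16/1
k=2  a_k=1  p_k/q_k = 31/2
…
k=4  a_k=1  p_k/q_k = 140/9
…
k=7  a_k=3  p_k/q_k = 8696/559
k=8  a_k=1  p_k/q_k = 10905/701
k=9  a_k=1  p_k/q_k = 19601/1260
(x₁, y₁) = (19601, 1260);  19601² − 242·1260² = 1 ✓
(19601+1260√242)^2 = 768398401 + 49394520√242
(19601+1260√242)^3 = 30122754096401 + 1936363971780√242

19601 1260
768398401 49394520
30122754096401 1936363971780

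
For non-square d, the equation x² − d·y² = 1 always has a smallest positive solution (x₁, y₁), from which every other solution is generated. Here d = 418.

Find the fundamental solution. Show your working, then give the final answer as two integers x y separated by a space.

√418 = [20; 2,4,20,4,2,40, …], period ℓ=6 (even) → k=5
i=0: a=20 ⇒ p=20, q=1
i=1: a=2 ⇒ p=41, q=2
…
i=4: a=4 ⇒ p=15068, q=737
i=5: a=2 ⇒ p=33857, q=1656
fundamental: x₁=33857, y₁=1656  (since 1146296449 − 418·2742336 = 1)

33857 1656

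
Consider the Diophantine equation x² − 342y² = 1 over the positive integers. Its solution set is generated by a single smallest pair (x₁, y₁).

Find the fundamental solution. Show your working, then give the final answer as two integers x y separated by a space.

[18; 2,36] for √342; ℓ=2 ⇒ convergent index 1
k=0  a_k=18  p_k/q_k = 18/1
k=1  a_k=2  p_k/q_k = 37/2
fundamental: x₁=37, y₁=2  (since 1369 − 342·4 = 1)

37 2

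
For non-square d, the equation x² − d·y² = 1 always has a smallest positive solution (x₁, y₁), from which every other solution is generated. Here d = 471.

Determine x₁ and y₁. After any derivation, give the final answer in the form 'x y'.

7838695 361188

√471 → a₀=21, period (1,2,2,1,3,…,2,1,42); ℓ=14 even so k=13
k=0  a_k=21  p_k/q_k = 21/1
…
k=5  a_k=3  p_k/q_k = 803/37
…
k=9  a_k=3  p_k/q_k = 644804/29711
k=10  a_k=1  p_k/q_k = 843469/38865
…
k=12  a_k=2  p_k/q_k = 5506953/253747
k=13  a_k=1  p_k/q_k = 7838695/361188
→ (7838695, 361188).  Check: 7838695²=61445139303025, 471·361188²=61445139303024, difference 1.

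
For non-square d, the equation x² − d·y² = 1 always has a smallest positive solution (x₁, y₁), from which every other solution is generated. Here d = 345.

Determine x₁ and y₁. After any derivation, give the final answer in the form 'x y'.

6761 364

√345 = [18; 1,1,2,1,6,1,2,1,1,36, …], period ℓ=10 (even) → k=9
i=0: a=18 ⇒ p=18, q=1
i=1: a=1 ⇒ p=19, q=1
…
i=3: a=2 ⇒ p=93, q=5
…
i=5: a=6 ⇒ p=873, q=47
i=6: a=1 ⇒ p=1003, q=54
…
i=8: a=1 ⇒ p=3882, q=209
i=9: a=1 ⇒ p=6761, q=364
→ (6761, 364).  Check: 6761²=45711121, 345·364²=45711120, difference 1.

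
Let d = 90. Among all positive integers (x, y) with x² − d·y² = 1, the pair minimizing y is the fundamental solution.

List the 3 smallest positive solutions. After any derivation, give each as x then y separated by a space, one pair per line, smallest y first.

19 2
721 76
27379 2886

√90 → a₀=9, period (2,18); ℓ=2 even so k=1
i=0: a=9 ⇒ p=9, q=1
i=1: a=2 ⇒ p=19, q=2
→ (19, 2).  Check: 19²=361, 90·2²=360, difference 1.
(19+2√90)^2 = 721 + 76√90
(19+2√90)^3 = 27379 + 2886√90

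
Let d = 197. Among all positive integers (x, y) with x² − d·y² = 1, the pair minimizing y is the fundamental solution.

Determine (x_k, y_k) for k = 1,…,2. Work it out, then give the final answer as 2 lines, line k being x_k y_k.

393 28
308897 22008

√197 = [14; 28, …], period ℓ=1 (odd) → k=1
a_0=14:  p_0=14·1+0=14,  q_0=14·0+1=1
a_1=28:  p_1=28·14+1=393,  q_1=28·1+0=28
fundamental: x₁=393, y₁=28  (since 154449 − 197·784 = 1)
(393+28√197)^2 = 308897 + 22008√197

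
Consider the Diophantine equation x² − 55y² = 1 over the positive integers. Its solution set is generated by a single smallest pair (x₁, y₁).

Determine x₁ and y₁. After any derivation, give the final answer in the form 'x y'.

89 12

d=55: √d = [7; 2,2,2,14] (ℓ=4, even), read p_3/q_3
step 0: (7, 1)  from 7·(1,0) + (0,1)
…
step 2: (37, 5)  from 2·(15,2) + (7,1)
step 3: (89, 12)  from 2·(37,5) + (15,2)
fundamental: x₁=89, y₁=12  (since 7921 − 55·144 = 1)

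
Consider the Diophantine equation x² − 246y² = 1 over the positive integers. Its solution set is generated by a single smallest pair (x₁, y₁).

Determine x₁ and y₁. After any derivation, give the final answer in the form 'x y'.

88805 5662

√246 = [15; 1,2,5,1,14,1,5,2,1,30, …], period ℓ=10 (even) → k=9
step 0: (15, 1)  from 15·(1,0) + (0,1)
…
step 6: (4721, 301)  from 1·(4423,282) + (298,19)
step 7: (28028, 1787)  from 5·(4721,301) + (4423,282)
step 8: (60777, 3875)  from 2·(28028,1787) + (4721,301)
step 9: (88805, 5662)  from 1·(60777,3875) + (28028,1787)
fundamental: x₁=88805, y₁=5662  (since 7886328025 − 246·32058244 = 1)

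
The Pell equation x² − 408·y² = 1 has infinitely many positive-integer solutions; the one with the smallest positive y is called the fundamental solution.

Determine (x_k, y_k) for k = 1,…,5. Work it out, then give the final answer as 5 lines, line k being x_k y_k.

√408 → a₀=20, period (5,40); ℓ=2 even so k=1
i=0: a=20 ⇒ p=20, q=1
i=1: a=5 ⇒ p=101, q=5
→ (101, 5).  Check: 101²=10201, 408·5²=10200, difference 1.
k=2:  x_2 = 101·101+408·5·5 = 20401,  y_2 = 101·5+5·101 = 1010
k=3:  x_3 = 101·20401+408·5·1010 = 4120901,  y_3 = 101·1010+5·20401 = 204015
k=4:  x_4 = 101·4120901+408·5·204015 = 832401601,  y_4 = 101·204015+5·4120901 = 41210020
k=5:  x_5 = 101·832401601+408·5·41210020 = 168141002501,  y_5 = 101·41210020+5·832401601 = 8324220025

101 5
20401 1010
4120901 204015
832401601 41210020
168141002501 8324220025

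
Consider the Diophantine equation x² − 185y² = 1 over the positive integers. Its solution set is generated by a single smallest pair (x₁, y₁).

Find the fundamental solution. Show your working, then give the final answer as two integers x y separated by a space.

√185 = [13; 1,1,1,1,26, …], period ℓ=5 (odd) → k=9
k=0  a_k=13  p_k/q_k = 13/1
k=1  a_k=1  p_k/q_k = 14/1
…
k=4  a_k=1  p_k/q_k = 68/5
k=5  a_k=26  p_k/q_k = 1809/133
k=6  a_k=1  p_k/q_k = 1877/138
k=7  a_k=1  p_k/q_k = 3686/271
k=8  a_k=1  p_k/q_k = 5563/409
k=9  a_k=1  p_k/q_k = 9249/680
→ (9249, 680).  Check: 9249²=85544001, 185·680²=85544000, difference 1.

9249 680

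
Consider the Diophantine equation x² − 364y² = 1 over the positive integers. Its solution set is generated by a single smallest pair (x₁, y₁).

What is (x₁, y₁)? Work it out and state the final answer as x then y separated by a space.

√364 → a₀=19, period (12,1,2,3,1,8,1,3,2,1,12,38); ℓ=12 even so k=11
step 0: (19, 1)  from 19·(1,0) + (0,1)
step 1: (229, 12)  from 12·(19,1) + (1,0)
step 2: (248, 13)  from 1·(229,12) + (19,1)
…
step 4: (2423, 127)  from 3·(725,38) + (248,13)
step 5: (3148, 165)  from 1·(2423,127) + (725,38)
…
step 8: (119872, 6283)  from 3·(30755,1612) + (27607,1447)
step 9: (270499, 14178)  from 2·(119872,6283) + (30755,1612)
step 10: (390371, 20461)  from 1·(270499,14178) + (119872,6283)
step 11: (4954951, 259710)  from 12·(390371,20461) + (270499,14178)
→ (4954951, 259710).  Check: 4954951²=24551539412401, 364·259710²=24551539412400, difference 1.

4954951 259710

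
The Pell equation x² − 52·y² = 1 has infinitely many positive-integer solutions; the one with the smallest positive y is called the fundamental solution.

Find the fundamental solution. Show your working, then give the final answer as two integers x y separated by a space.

649 90

[7; 4,1,2,1,4,14] for √52; ℓ=6 ⇒ convergent index 5
a_0=7:  p_0=7·1+0=7,  q_0=7·0+1=1
…
a_3=2:  p_3=2·36+29=101,  q_3=2·5+4=14
a_4=1:  p_4=1·101+36=137,  q_4=1·14+5=19
a_5=4:  p_5=4·137+101=649,  q_5=4·19+14=90
(x₁, y₁) = (649, 90);  649² − 52·90² = 1 ✓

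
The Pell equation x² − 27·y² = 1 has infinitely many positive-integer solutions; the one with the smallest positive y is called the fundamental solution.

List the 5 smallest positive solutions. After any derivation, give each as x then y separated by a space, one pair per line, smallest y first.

26 5
1351 260
70226 13515
3650401 702520
189750626 36517525

[5; 5,10] for √27; ℓ=2 ⇒ convergent index 1
i=0: a=5 ⇒ p=5, q=1
i=1: a=5 ⇒ p=26, q=5
fundamental: x₁=26, y₁=5  (since 676 − 27·25 = 1)
n=2: (26,5)∘(26,5) = (26·26+27·5·5, 26·5+5·26) = (1351,260)
n=3: (1351,260)∘(26,5) = (26·1351+27·5·260, 26·260+5·1351) = (70226,13515)
n=4: (70226,13515)∘(26,5) = (26·70226+27·5·13515, 26·13515+5·70226) = (3650401,702520)
n=5: (3650401,702520)∘(26,5) = (26·3650401+27·5·702520, 26·702520+5·3650401) = (189750626,36517525)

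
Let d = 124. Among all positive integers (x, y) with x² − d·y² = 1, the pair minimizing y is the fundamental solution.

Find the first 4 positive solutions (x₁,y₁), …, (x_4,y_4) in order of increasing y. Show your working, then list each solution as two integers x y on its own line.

4620799 414960
42703566796801 3834893506080
394649197502177907199 35440544156001500880
3647189234337689639247667201 327527261991011323636100160

√124 → a₀=11, period (7,2,1,1,1,…,2,7,22); ℓ=16 even so k=15
k=0  a_k=11  p_k/q_k = 11/1
k=1  a_k=7  p_k/q_k = 78/7
…
k=4  a_k=1  p_k/q_k = 412/37
k=5  a_k=1  p_k/q_k = 657/59
k=6  a_k=3  p_k/q_k = 2383/214
k=7  a_k=1  p_k/q_k = 3040/273
…
k=9  a_k=1  p_k/q_k = 17583/1579
k=10  a_k=3  p_k/q_k = 67292/6043
k=11  a_k=1  p_k/q_k = 84875/7622
…
k=13  a_k=1  p_k/q_k = 237042/21287
k=14  a_k=2  p_k/q_k = 626251/56239
k=15  a_k=7  p_k/q_k = 4620799/414960
→ (4620799, 414960).  Check: 4620799²=21351783398401, 124·414960²=21351783398400, difference 1.
n=2: (4620799,414960)∘(4620799,414960) = (4620799·4620799+124·414960·414960, 4620799·414960+414960·4620799) = (42703566796801,3834893506080)
n=3: (42703566796801,3834893506080)∘(4620799,414960) = (4620799·42703566796801+124·414960·3834893506080, 4620799·3834893506080+414960·42703566796801) = (394649197502177907199,35440544156001500880)
n=4: (394649197502177907199,35440544156001500880)∘(4620799,414960) = (4620799·394649197502177907199+124·414960·35440544156001500880, 4620799·35440544156001500880+414960·394649197502177907199) = (3647189234337689639247667201,327527261991011323636100160)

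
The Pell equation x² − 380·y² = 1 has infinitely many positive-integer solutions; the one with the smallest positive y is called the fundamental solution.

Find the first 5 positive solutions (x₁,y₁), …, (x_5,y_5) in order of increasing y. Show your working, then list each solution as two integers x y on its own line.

d=380: √d = [19; 2,38] (ℓ=2, even), read p_1/q_1
step 0: (19, 1)  from 19·(1,0) + (0,1)
step 1: (39, 2)  from 2·(19,1) + (1,0)
→ (39, 2).  Check: 39²=1521, 380·2²=1520, difference 1.
n=2: (39,2)∘(39,2) = (39·39+380·2·2, 39·2+2·39) = (3041,156)
n=3: (3041,156)∘(39,2) = (39·3041+380·2·156, 39·156+2·3041) = (237159,12166)
n=4: (237159,12166)∘(39,2) = (39·237159+380·2·12166, 39·12166+2·237159) = (18495361,948792)
n=5: (18495361,948792)∘(39,2) = (39·18495361+380·2·948792, 39·948792+2·18495361) = (1442400999,73993610)

39 2
3041 156
237159 12166
18495361 948792
1442400999 73993610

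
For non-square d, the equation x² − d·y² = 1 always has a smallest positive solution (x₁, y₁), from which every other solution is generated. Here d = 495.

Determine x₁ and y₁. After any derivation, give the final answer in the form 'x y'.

[22; 4,44] for √495; ℓ=2 ⇒ convergent index 1
step 0: (22, 1)  from 22·(1,0) + (0,1)
step 1: (89, 4)  from 4·(22,1) + (1,0)
fundamental: x₁=89, y₁=4  (since 7921 − 495·16 = 1)

89 4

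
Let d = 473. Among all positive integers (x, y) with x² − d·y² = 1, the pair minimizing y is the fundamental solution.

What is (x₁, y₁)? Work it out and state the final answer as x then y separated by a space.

√473 = [21; 1,2,1,42, …], period ℓ=4 (even) → k=3
k=0  a_k=21  p_k/q_k = 21/1
…
k=2  a_k=2  p_k/q_k = 65/3
k=3  a_k=1  p_k/q_k = 87/4
(x₁, y₁) = (87, 4);  87² − 473·4² = 1 ✓

87 4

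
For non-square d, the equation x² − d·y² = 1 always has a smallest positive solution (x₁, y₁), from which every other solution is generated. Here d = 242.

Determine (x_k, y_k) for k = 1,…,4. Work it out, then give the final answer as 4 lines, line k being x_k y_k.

19601 1260
768398401 49394520
30122754096401 1936363971780
1180872205318713601 75909340372325040

d=242: √d = [15; 1,1,3,1,14,1,3,1,1,30] (ℓ=10, even), read p_9/q_9
k=0  a_k=15  p_k/q_k = 15/1
…
k=5  a_k=14  p_k/q_k = 2069/133
k=6  a_k=1  p_k/q_k = 2209/142
k=7  a_k=3  p_k/q_k = 8696/559
k=8  a_k=1  p_k/q_k = 10905/701
k=9  a_k=1  p_k/q_k = 19601/1260
(x₁, y₁) = (19601, 1260);  19601² − 242·1260² = 1 ✓
n=2: (19601,1260)∘(19601,1260) = (19601·19601+242·1260·1260, 19601·1260+1260·19601) = (768398401,49394520)
n=3: (768398401,49394520)∘(19601,1260) = (19601·768398401+242·1260·49394520, 19601·49394520+1260·768398401) = (30122754096401,1936363971780)
n=4: (30122754096401,1936363971780)∘(19601,1260) = (19601·30122754096401+242·1260·1936363971780, 19601·1936363971780+1260·30122754096401) = (1180872205318713601,75909340372325040)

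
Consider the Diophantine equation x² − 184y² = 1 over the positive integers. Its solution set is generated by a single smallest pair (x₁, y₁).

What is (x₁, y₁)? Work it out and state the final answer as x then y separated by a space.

24335 1794

√184 → a₀=13, period (1,1,3,2,1,2,1,2,3,1,1,26); ℓ=12 even so k=11
step 0: (13, 1)  from 13·(1,0) + (0,1)
…
step 4: (217, 16)  from 2·(95,7) + (27,2)
…
step 6: (841, 62)  from 2·(312,23) + (217,16)
…
step 8: (3147, 232)  from 2·(1153,85) + (841,62)
step 9: (10594, 781)  from 3·(3147,232) + (1153,85)
step 10: (13741, 1013)  from 1·(10594,781) + (3147,232)
step 11: (24335, 1794)  from 1·(13741,1013) + (10594,781)
fundamental: x₁=24335, y₁=1794  (since 592192225 − 184·3218436 = 1)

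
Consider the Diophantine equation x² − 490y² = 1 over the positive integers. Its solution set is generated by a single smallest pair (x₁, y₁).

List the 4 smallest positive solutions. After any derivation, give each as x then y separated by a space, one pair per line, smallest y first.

1039681 46968
2161873163521 97663474416
4495316905044313921 203077717488555624
9347391150304592810234881 422272088792340335957472

√490 → a₀=22, period (7,2,1,4,4,4,1,2,7,44); ℓ=10 even so k=9
k=0  a_k=22  p_k/q_k = 22/1
…
k=3  a_k=1  p_k/q_k = 487/22
…
k=8  a_k=2  p_k/q_k = 141338/6385
k=9  a_k=7  p_k/q_k = 1039681/46968
→ (1039681, 46968).  Check: 1039681²=1080936581761, 490·46968²=1080936581760, difference 1.
(x_2, y_2) = (1039681·1039681 + 490·46968·46968, 1039681·46968 + 46968·1039681) = (2161873163521, 97663474416)
(x_3, y_3) = (1039681·2161873163521 + 490·46968·97663474416, 1039681·97663474416 + 46968·2161873163521) = (4495316905044313921, 203077717488555624)
(x_4, y_4) = (1039681·4495316905044313921 + 490·46968·203077717488555624, 1039681·203077717488555624 + 46968·4495316905044313921) = (9347391150304592810234881, 422272088792340335957472)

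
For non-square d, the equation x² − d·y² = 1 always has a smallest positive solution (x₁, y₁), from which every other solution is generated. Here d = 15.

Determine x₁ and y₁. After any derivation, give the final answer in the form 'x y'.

4 1

d=15: √d = [3; 1,6] (ℓ=2, even), read p_1/q_1
k=0  a_k=3  p_k/q_k = 3/1
k=1  a_k=1  p_k/q_k = 4/1
fundamental: x₁=4, y₁=1  (since 16 − 15·1 = 1)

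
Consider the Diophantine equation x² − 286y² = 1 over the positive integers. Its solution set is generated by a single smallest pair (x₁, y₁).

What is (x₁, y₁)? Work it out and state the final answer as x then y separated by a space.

d=286: √d = [16; 1,10,3,3,2,3,3,10,1,32] (ℓ=10, even), read p_9/q_9
step 0: (16, 1)  from 16·(1,0) + (0,1)
step 1: (17, 1)  from 1·(16,1) + (1,0)
step 2: (186, 11)  from 10·(17,1) + (16,1)
…
step 4: (1911, 113)  from 3·(575,34) + (186,11)
step 5: (4397, 260)  from 2·(1911,113) + (575,34)
step 6: (15102, 893)  from 3·(4397,260) + (1911,113)
step 7: (49703, 2939)  from 3·(15102,893) + (4397,260)
step 8: (512132, 30283)  from 10·(49703,2939) + (15102,893)
step 9: (561835, 33222)  from 1·(512132,30283) + (49703,2939)
(x₁, y₁) = (561835, 33222);  561835² − 286·33222² = 1 ✓

561835 33222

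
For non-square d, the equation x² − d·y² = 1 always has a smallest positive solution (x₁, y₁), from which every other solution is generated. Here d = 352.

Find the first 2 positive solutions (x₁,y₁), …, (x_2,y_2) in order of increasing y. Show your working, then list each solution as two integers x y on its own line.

77617 4137
12048797377 642203058

√352 → a₀=18, period (1,3,5,9,5,3,1,36); ℓ=8 even so k=7
k=0  a_k=18  p_k/q_k = 18/1
…
k=3  a_k=5  p_k/q_k = 394/21
k=4  a_k=9  p_k/q_k = 3621/193
…
k=6  a_k=3  p_k/q_k = 59118/3151
k=7  a_k=1  p_k/q_k = 77617/4137
→ (77617, 4137).  Check: 77617²=6024398689, 352·4137²=6024398688, difference 1.
n=2: (77617,4137)∘(77617,4137) = (77617·77617+352·4137·4137, 77617·4137+4137·77617) = (12048797377,642203058)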